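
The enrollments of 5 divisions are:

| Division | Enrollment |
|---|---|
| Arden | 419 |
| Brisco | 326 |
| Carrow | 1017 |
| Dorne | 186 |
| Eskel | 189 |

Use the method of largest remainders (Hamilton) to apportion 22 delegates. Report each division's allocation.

Standard divisor: 2137 ÷ 22 ≈ 97.136.
Standard quotas: Arden 4.314, Brisco 3.356, Carrow 10.470, Dorne 1.915, Eskel 1.946.
Lower quotas: Arden 4, Brisco 3, Carrow 10, Dorne 1, Eskel 1 (sum 19, leaving 3 seats).
Remainders in descending order: Eskel 0.946, Dorne 0.915, Carrow 0.470, Brisco 0.356, Arden 0.314.
Largest remainders: Eskel, Dorne, Carrow receive the extra seats.

Arden: 4, Brisco: 3, Carrow: 11, Dorne: 2, Eskel: 2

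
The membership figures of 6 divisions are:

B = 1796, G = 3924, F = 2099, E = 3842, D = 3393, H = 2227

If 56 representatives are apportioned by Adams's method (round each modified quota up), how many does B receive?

6

Standard divisor 17281/56 ≈ 308.589; standard quotas: B 5.820, G 12.716, F 6.802, E 12.450, D 10.995, H 7.217.
Rounding up gives 6, 13, 7, 13, 11, 8 = 58 seats, so the divisor must be adjusted.
With modified divisor 324: modified quotas B 5.543, G 12.111, F 6.478, E 11.858, D 10.472, H 6.873.
Rounding up: B 6, G 13, F 7, E 12, D 11, H 7 (total 56).
B receives 6.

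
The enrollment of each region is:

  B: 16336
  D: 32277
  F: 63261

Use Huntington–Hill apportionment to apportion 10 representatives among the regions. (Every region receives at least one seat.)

B: 2, D: 3, F: 5

With divisor 11551: modified quotas B 1.414, D 2.794, F 5.477.
Geometric-mean thresholds: B √(1·2)=1.414, D √(2·3)=2.449, F √(5·6)=5.477.
Each quota rounded against its threshold gives B 2, D 3, F 5 (total 10).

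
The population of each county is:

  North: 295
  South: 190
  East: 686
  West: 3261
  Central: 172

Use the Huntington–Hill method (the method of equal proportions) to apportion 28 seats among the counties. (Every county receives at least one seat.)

With divisor 163: modified quotas North 1.810, South 1.166, East 4.209, West 20.006, Central 1.055.
Geometric-mean thresholds: North √(1·2)=1.414, South √(1·2)=1.414, East √(4·5)=4.472, West √(20·21)=20.494, Central √(1·2)=1.414.
Each quota rounded against its threshold gives North 2, South 1, East 4, West 20, Central 1 (total 28).

North 2; South 1; East 4; West 20; Central 1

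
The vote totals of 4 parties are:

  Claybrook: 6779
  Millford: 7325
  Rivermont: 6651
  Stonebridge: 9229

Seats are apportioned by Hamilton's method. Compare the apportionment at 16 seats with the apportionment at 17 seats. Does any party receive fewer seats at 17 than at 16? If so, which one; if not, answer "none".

none

At 16 seats: Claybrook 4, Millford 4, Rivermont 3, Stonebridge 5.
At 17 seats: Claybrook 4, Millford 4, Rivermont 4, Stonebridge 5.
No party's allocation decreased.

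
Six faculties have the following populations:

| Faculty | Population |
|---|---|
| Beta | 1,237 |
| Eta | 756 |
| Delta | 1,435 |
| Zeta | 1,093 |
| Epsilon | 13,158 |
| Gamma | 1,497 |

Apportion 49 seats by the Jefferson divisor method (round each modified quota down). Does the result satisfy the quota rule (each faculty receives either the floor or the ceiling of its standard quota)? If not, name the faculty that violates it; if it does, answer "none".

Epsilon

Standard quotas: Beta 3.161, Eta 1.932, Delta 3.667, Zeta 2.793, Epsilon 33.622, Gamma 3.825.
Jefferson allocation: Beta 3, Eta 2, Delta 3, Zeta 2, Epsilon 35, Gamma 4.
Epsilon has quota 33.622 (lower 33, upper 34) but receives 35 — outside the quota interval.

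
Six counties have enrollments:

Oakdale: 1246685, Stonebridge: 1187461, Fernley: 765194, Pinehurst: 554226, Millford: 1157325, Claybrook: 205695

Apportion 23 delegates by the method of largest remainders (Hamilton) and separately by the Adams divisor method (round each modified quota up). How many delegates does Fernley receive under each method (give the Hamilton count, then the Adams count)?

Hamilton: Oakdale 6, Stonebridge 5, Fernley 3, Pinehurst 3, Millford 5, Claybrook 1.
Adams: Oakdale 5, Stonebridge 5, Fernley 4, Pinehurst 3, Millford 5, Claybrook 1.
Fernley gets 3 under Hamilton and 4 under Adams.

3 and 4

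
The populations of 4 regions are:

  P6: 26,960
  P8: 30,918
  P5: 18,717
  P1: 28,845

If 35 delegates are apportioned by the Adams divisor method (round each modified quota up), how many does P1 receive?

10

Standard divisor 105440/35 ≈ 3012.571; standard quotas: P6 8.949, P8 10.263, P5 6.213, P1 9.575.
Rounding up gives 9, 11, 7, 10 = 37 seats, so the divisor must be adjusted.
With modified divisor 3160: modified quotas P6 8.532, P8 9.784, P5 5.923, P1 9.128.
Rounding up: P6 9, P8 10, P5 6, P1 10 (total 35).
P1 receives 10.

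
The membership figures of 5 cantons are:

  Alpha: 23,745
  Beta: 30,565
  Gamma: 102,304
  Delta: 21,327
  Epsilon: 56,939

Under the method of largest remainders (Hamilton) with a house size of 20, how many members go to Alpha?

The standard divisor is 234880/20 = 11744.
Standard quotas: Alpha 2.0219, Beta 2.6026, Gamma 8.7112, Delta 1.8160, Epsilon 4.8483.
Lower quotas: Alpha 2, Beta 2, Gamma 8, Delta 1, Epsilon 4 (sum 17, leaving 3 seats).
Remainders in descending order: Epsilon 0.8483, Delta 0.8160, Gamma 0.7112, Beta 0.6026, Alpha 0.0219.
The surplus seats go to Epsilon, Delta, Gamma.
Alpha receives 2.

2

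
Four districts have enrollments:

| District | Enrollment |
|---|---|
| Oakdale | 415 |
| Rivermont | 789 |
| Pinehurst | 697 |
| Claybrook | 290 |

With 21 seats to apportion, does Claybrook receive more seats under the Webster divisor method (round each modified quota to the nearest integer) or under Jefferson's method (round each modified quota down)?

Webster

Webster: Oakdale 4, Rivermont 7, Pinehurst 7, Claybrook 3.
Jefferson: Oakdale 4, Rivermont 8, Pinehurst 7, Claybrook 2.
Claybrook gets 3 under Webster and 2 under Jefferson.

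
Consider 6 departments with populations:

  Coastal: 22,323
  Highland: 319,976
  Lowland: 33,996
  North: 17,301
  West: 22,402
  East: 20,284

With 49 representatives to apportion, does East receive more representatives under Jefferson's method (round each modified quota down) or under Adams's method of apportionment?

Jefferson: Coastal 2, Highland 37, Lowland 4, North 2, West 2, East 2.
Adams: Coastal 3, Highland 34, Lowland 4, North 2, West 3, East 3.
East gets 2 under Jefferson and 3 under Adams.

Adams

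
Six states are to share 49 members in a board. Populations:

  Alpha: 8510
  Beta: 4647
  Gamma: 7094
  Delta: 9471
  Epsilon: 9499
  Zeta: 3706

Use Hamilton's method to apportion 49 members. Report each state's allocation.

Total 42927; standard divisor 42927/49 ≈ 876.061.
Standard quotas: Alpha 9.7139, Beta 5.3044, Gamma 8.0976, Delta 10.8109, Epsilon 10.8428, Zeta 4.2303.
Lower quotas: Alpha 9, Beta 5, Gamma 8, Delta 10, Epsilon 10, Zeta 4 (sum 46, leaving 3 seats).
Remainders in descending order: Epsilon 0.8428, Delta 0.8109, Alpha 0.7139, Beta 0.3044, Zeta 0.2303, Gamma 0.0976.
The surplus seats go to Epsilon, Delta, Alpha.

Alpha: 10, Beta: 5, Gamma: 8, Delta: 11, Epsilon: 11, Zeta: 4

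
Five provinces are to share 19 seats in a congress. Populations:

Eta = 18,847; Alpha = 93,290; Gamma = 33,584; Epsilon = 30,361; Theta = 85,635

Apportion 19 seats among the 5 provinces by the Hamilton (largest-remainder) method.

Eta=1, Alpha=7, Gamma=3, Epsilon=2, Theta=6

Standard divisor: 261717 ÷ 19 ≈ 13774.579.
Standard quotas: Eta 1.3682, Alpha 6.7726, Gamma 2.4381, Epsilon 2.2041, Theta 6.2169.
Lower quotas: Eta 1, Alpha 6, Gamma 2, Epsilon 2, Theta 6 (sum 17, leaving 2 seats).
Remainders in descending order: Alpha 0.7726, Gamma 0.4381, Eta 0.3682, Theta 0.2169, Epsilon 0.2041.
Largest remainders: Alpha, Gamma receive the extra seats.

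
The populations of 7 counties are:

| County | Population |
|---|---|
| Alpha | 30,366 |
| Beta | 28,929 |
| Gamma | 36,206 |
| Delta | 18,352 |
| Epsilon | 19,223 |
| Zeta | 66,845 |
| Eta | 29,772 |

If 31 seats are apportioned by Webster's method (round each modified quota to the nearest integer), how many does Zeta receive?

Standard divisor 229693/31 ≈ 7409.452; standard quotas: Alpha 4.098, Beta 3.904, Gamma 4.886, Delta 2.477, Epsilon 2.594, Zeta 9.022, Eta 4.018.
Rounding to the nearest integer gives Alpha 4, Beta 4, Gamma 5, Delta 2, Epsilon 3, Zeta 9, Eta 4 — total 31, matching the house size, so no adjustment is needed.
Zeta receives 9.

9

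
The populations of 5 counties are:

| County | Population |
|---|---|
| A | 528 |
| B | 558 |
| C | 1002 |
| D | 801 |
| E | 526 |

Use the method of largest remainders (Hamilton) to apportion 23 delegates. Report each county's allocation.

Total 3415; standard divisor 3415/23 ≈ 148.478.
Standard quotas: A 3.556, B 3.758, C 6.748, D 5.395, E 3.543.
Lower quotas: A 3, B 3, C 6, D 5, E 3 (sum 20, leaving 3 seats).
Remainders in descending order: B 0.758, C 0.748, A 0.556, E 0.543, D 0.395.
Largest remainders: B, C, A receive the extra seats.

A=4; B=4; C=7; D=5; E=3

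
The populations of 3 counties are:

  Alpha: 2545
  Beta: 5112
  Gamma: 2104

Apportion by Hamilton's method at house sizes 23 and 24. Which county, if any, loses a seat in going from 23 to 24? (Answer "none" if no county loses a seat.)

none

At 23 seats: Alpha 6, Beta 12, Gamma 5.
At 24 seats: Alpha 6, Beta 13, Gamma 5.
No county's allocation decreased.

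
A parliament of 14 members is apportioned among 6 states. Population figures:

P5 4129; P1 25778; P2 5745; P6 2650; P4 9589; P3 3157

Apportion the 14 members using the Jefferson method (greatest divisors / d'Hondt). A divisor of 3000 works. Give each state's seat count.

P5 1, P1 8, P2 1, P6 0, P4 3, P3 1

With modified divisor 3000: modified quotas P5 1.376, P1 8.593, P2 1.915, P6 0.883, P4 3.196, P3 1.052.
Rounding down: P5 1, P1 8, P2 1, P6 0, P4 3, P3 1 (total 14).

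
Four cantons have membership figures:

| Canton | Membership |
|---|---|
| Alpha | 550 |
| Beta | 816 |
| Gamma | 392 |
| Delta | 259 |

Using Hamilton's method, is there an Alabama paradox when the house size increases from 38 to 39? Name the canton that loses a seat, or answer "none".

Gamma

At 38 seats: Alpha 10, Beta 15, Gamma 8, Delta 5.
At 39 seats: Alpha 11, Beta 16, Gamma 7, Delta 5.
Gamma drops from 8 to 7.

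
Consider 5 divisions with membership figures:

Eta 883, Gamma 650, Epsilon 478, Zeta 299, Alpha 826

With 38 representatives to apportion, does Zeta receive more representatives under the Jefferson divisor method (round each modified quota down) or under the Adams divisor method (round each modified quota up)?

Jefferson: Eta 11, Gamma 8, Epsilon 6, Zeta 3, Alpha 10.
Adams: Eta 10, Gamma 8, Epsilon 6, Zeta 4, Alpha 10.
Zeta gets 3 under Jefferson and 4 under Adams.

Adams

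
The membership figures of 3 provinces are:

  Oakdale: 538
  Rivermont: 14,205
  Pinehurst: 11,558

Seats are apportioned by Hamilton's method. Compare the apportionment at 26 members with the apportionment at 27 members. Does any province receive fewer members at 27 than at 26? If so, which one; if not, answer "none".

At 26 seats: Oakdale 1, Rivermont 14, Pinehurst 11.
At 27 seats: Oakdale 0, Rivermont 15, Pinehurst 12.
Oakdale drops from 1 to 0.

Oakdale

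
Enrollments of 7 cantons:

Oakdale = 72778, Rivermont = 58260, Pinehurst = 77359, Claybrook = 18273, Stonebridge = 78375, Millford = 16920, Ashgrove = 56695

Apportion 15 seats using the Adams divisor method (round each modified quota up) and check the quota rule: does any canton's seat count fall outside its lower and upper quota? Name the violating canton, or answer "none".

Standard quotas: Oakdale 2.883, Rivermont 2.308, Pinehurst 3.064, Claybrook 0.724, Stonebridge 3.105, Millford 0.670, Ashgrove 2.246.
Adams allocation: Oakdale 3, Rivermont 2, Pinehurst 3, Claybrook 1, Stonebridge 3, Millford 1, Ashgrove 2.
Every allocation lies between the lower and upper quota.

none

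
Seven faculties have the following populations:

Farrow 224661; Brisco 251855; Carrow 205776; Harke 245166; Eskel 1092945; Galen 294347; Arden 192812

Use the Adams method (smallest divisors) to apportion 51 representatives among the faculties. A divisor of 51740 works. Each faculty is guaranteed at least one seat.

With modified divisor 51740: modified quotas Farrow 4.342, Brisco 4.868, Carrow 3.977, Harke 4.738, Eskel 21.124, Galen 5.689, Arden 3.727.
Rounding up: Farrow 5, Brisco 5, Carrow 4, Harke 5, Eskel 22, Galen 6, Arden 4 (total 51).

Farrow: 5; Brisco: 5; Carrow: 4; Harke: 5; Eskel: 22; Galen: 6; Arden: 4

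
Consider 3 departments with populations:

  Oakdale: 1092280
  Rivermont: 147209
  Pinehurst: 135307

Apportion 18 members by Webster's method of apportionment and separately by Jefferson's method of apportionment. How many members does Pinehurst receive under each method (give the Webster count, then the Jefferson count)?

2 and 1

Webster: Oakdale 14, Rivermont 2, Pinehurst 2.
Jefferson: Oakdale 15, Rivermont 2, Pinehurst 1.
Pinehurst gets 2 under Webster and 1 under Jefferson.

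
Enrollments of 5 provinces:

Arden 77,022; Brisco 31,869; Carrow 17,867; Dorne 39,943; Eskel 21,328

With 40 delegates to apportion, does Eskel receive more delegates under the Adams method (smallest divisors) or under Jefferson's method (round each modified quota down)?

Adams

Adams: Arden 16, Brisco 7, Carrow 4, Dorne 8, Eskel 5.
Jefferson: Arden 17, Brisco 7, Carrow 4, Dorne 8, Eskel 4.
Eskel gets 5 under Adams and 4 under Jefferson.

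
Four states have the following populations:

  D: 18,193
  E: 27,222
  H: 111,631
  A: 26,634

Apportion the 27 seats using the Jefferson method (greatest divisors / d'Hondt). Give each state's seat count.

D=2, E=4, H=17, A=4

Standard divisor 183680/27 ≈ 6802.963; standard quotas: D 2.674, E 4.001, H 16.409, A 3.915.
Rounding down gives 2, 4, 16, 3 = 25 seats, so the divisor must be adjusted.
With modified divisor 6400: modified quotas D 2.843, E 4.253, H 17.442, A 4.162.
Rounding down: D 2, E 4, H 17, A 4 (total 27).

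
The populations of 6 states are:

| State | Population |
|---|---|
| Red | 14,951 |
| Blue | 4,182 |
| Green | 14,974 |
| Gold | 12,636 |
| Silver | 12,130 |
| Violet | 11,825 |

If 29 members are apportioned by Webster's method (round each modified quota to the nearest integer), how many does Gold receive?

Standard divisor 70698/29 ≈ 2437.862; standard quotas: Red 6.133, Blue 1.715, Green 6.142, Gold 5.183, Silver 4.976, Violet 4.851.
Rounding to the nearest integer gives Red 6, Blue 2, Green 6, Gold 5, Silver 5, Violet 5 — total 29, matching the house size, so no adjustment is needed.
Gold receives 5.

5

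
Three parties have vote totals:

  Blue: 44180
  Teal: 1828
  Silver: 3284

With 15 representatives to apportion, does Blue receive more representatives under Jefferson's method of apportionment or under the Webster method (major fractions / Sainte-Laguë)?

Jefferson: Blue 14, Teal 0, Silver 1.
Webster: Blue 13, Teal 1, Silver 1.
Blue gets 14 under Jefferson and 13 under Webster.

Jefferson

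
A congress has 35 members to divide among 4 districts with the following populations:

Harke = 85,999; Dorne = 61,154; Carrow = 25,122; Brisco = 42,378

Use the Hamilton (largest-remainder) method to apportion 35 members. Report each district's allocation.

Total 214653; standard divisor 214653/35 ≈ 6132.943.
Standard quotas: Harke 14.0225, Dorne 9.9714, Carrow 4.0962, Brisco 6.9099.
Lower quotas: Harke 14, Dorne 9, Carrow 4, Brisco 6 (sum 33, leaving 2 seats).
Remainders in descending order: Dorne 0.9714, Brisco 0.9099, Carrow 0.0962, Harke 0.0225.
The surplus seats go to Dorne, Brisco.

Harke 14, Dorne 10, Carrow 4, Brisco 7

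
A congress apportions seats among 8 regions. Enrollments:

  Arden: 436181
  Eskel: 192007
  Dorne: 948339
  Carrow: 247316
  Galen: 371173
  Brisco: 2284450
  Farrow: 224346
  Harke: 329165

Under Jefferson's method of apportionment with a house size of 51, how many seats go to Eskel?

2

Standard divisor 5032977/51 ≈ 98685.824; standard quotas: Arden 4.420, Eskel 1.946, Dorne 9.610, Carrow 2.506, Galen 3.761, Brisco 23.149, Farrow 2.273, Harke 3.335.
Rounding down gives 4, 1, 9, 2, 3, 23, 2, 3 = 47 seats, so the divisor must be adjusted.
With modified divisor 92100: modified quotas Arden 4.736, Eskel 2.085, Dorne 10.297, Carrow 2.685, Galen 4.030, Brisco 24.804, Farrow 2.436, Harke 3.574.
Rounding down: Arden 4, Eskel 2, Dorne 10, Carrow 2, Galen 4, Brisco 24, Farrow 2, Harke 3 (total 51).
Eskel receives 2.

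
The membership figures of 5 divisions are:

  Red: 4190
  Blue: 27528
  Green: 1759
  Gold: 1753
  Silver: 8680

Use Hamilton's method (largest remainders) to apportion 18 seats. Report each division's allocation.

Total 43910; standard divisor 43910/18 ≈ 2439.444.
Standard quotas: Red 1.7176, Blue 11.2845, Green 0.7211, Gold 0.7186, Silver 3.5582.
Lower quotas: Red 1, Blue 11, Green 0, Gold 0, Silver 3 (sum 15, leaving 3 seats).
Remainders in descending order: Green 0.7211, Gold 0.7186, Red 0.7176, Silver 0.5582, Blue 0.2845.
Largest remainders: Green, Gold, Red receive the extra seats.

Red 2, Blue 11, Green 1, Gold 1, Silver 3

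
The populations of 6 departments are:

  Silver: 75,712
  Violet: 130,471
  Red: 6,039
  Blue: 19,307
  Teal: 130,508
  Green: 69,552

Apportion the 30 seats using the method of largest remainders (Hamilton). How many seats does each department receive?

Standard divisor: 431589 ÷ 30 ≈ 14386.3.
Standard quotas: Silver 5.2628, Violet 9.0691, Red 0.4198, Blue 1.3420, Teal 9.0717, Green 4.8346.
Lower quotas: Silver 5, Violet 9, Red 0, Blue 1, Teal 9, Green 4 (sum 28, leaving 2 seats).
Remainders in descending order: Green 0.8346, Red 0.4198, Blue 0.3420, Silver 0.2628, Teal 0.0717, Violet 0.0691.
The surplus seats go to Green, Red.

Silver: 5; Violet: 9; Red: 1; Blue: 1; Teal: 9; Green: 5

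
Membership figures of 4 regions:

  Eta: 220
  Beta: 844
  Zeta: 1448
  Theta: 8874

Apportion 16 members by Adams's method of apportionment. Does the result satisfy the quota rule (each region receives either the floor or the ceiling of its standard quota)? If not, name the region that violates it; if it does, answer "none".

Standard quotas: Eta 0.309, Beta 1.186, Zeta 2.035, Theta 12.470.
Adams allocation: Eta 1, Beta 2, Zeta 2, Theta 11.
Theta has quota 12.470 (lower 12, upper 13) but receives 11 — outside the quota interval.

Theta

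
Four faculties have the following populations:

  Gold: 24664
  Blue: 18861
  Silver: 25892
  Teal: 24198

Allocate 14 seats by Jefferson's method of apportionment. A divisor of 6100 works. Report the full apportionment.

With modified divisor 6100: modified quotas Gold 4.043, Blue 3.092, Silver 4.245, Teal 3.967.
Rounding down: Gold 4, Blue 3, Silver 4, Teal 3 (total 14).

Gold: 4, Blue: 3, Silver: 4, Teal: 3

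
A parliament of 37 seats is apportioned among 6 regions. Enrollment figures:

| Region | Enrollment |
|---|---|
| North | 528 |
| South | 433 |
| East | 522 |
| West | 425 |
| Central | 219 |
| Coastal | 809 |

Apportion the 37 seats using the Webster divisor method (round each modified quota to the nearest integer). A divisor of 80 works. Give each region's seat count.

With modified divisor 80: modified quotas North 6.600, South 5.412, East 6.525, West 5.312, Central 2.737, Coastal 10.113.
Rounding to the nearest integer: North 7, South 5, East 7, West 5, Central 3, Coastal 10 (total 37).

North 7, South 5, East 7, West 5, Central 3, Coastal 10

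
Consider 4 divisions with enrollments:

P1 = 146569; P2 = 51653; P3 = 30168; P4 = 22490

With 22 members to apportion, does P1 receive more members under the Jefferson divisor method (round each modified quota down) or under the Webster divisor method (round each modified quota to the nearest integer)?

Jefferson

Jefferson: P1 14, P2 4, P3 2, P4 2.
Webster: P1 13, P2 4, P3 3, P4 2.
P1 gets 14 under Jefferson and 13 under Webster.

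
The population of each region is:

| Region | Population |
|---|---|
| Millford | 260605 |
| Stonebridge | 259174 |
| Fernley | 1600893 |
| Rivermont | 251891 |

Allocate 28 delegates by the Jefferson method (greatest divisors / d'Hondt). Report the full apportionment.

Millford 3; Stonebridge 3; Fernley 19; Rivermont 3

Standard divisor 2372563/28 ≈ 84734.393; standard quotas: Millford 3.076, Stonebridge 3.059, Fernley 18.893, Rivermont 2.973.
Rounding down gives 3, 3, 18, 2 = 26 seats, so the divisor must be adjusted.
With modified divisor 82000: modified quotas Millford 3.178, Stonebridge 3.161, Fernley 19.523, Rivermont 3.072.
Rounding down: Millford 3, Stonebridge 3, Fernley 19, Rivermont 3 (total 28).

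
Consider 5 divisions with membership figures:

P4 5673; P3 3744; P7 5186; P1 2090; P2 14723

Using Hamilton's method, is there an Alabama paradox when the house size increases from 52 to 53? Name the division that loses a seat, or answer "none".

At 52 seats: P4 9, P3 6, P7 9, P1 4, P2 24.
At 53 seats: P4 10, P3 6, P7 9, P1 3, P2 25.
P1 drops from 4 to 3.

P1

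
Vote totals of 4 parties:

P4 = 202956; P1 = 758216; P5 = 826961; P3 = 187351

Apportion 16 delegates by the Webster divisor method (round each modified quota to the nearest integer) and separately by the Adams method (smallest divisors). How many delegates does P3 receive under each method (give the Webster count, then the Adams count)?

1 and 2

Webster: P4 2, P1 6, P5 7, P3 1.
Adams: P4 2, P1 6, P5 6, P3 2.
P3 gets 1 under Webster and 2 under Adams.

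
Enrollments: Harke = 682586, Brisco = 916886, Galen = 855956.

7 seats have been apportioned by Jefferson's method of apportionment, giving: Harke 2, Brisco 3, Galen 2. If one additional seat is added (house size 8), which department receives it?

Galen

Priority for the next seat is population ÷ (current seats + 1).
Priorities: Harke 227528.667, Brisco 229221.500, Galen 285318.667.
Highest priority: Galen.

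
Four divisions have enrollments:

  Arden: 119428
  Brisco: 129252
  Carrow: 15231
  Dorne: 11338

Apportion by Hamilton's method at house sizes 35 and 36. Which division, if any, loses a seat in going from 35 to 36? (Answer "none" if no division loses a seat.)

Dorne

At 35 seats: Arden 15, Brisco 16, Carrow 2, Dorne 2.
At 36 seats: Arden 16, Brisco 17, Carrow 2, Dorne 1.
Dorne drops from 2 to 1.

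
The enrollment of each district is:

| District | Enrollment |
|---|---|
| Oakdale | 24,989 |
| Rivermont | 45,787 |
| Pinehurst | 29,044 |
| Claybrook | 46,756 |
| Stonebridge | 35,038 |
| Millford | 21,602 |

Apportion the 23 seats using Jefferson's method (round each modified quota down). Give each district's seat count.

Standard divisor 203216/23 ≈ 8835.478; standard quotas: Oakdale 2.828, Rivermont 5.182, Pinehurst 3.287, Claybrook 5.292, Stonebridge 3.966, Millford 2.445.
Rounding down gives 2, 5, 3, 5, 3, 2 = 20 seats, so the divisor must be adjusted.
With modified divisor 7700: modified quotas Oakdale 3.245, Rivermont 5.946, Pinehurst 3.772, Claybrook 6.072, Stonebridge 4.550, Millford 2.805.
Rounding down: Oakdale 3, Rivermont 5, Pinehurst 3, Claybrook 6, Stonebridge 4, Millford 2 (total 23).

Oakdale 3, Rivermont 5, Pinehurst 3, Claybrook 6, Stonebridge 4, Millford 2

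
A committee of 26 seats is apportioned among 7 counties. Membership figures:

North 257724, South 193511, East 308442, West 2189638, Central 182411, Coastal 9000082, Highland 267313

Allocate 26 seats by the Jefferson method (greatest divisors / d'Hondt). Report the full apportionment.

North 0, South 0, East 0, West 5, Central 0, Coastal 21, Highland 0

Standard divisor 12399121/26 ≈ 476889.269; standard quotas: North 0.540, South 0.406, East 0.647, West 4.592, Central 0.383, Coastal 18.872, Highland 0.561.
Rounding down gives 0, 0, 0, 4, 0, 18, 0 = 22 seats, so the divisor must be adjusted.
With modified divisor 418800: modified quotas North 0.615, South 0.462, East 0.736, West 5.228, Central 0.436, Coastal 21.490, Highland 0.638.
Rounding down: North 0, South 0, East 0, West 5, Central 0, Coastal 21, Highland 0 (total 26).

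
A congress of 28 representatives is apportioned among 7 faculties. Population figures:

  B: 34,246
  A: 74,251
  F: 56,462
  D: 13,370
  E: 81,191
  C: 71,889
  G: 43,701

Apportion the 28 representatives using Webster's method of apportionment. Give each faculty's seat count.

Standard divisor 375110/28 ≈ 13396.786; standard quotas: B 2.556, A 5.542, F 4.215, D 0.998, E 6.060, C 5.366, G 3.262.
Rounding to the nearest integer gives B 3, A 6, F 4, D 1, E 6, C 5, G 3 — total 28, matching the house size, so no adjustment is needed.

B: 3; A: 6; F: 4; D: 1; E: 6; C: 5; G: 3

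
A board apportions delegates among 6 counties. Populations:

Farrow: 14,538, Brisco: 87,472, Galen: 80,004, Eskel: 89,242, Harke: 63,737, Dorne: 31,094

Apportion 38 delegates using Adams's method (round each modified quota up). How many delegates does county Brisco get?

Standard divisor 366087/38 ≈ 9633.868; standard quotas: Farrow 1.509, Brisco 9.080, Galen 8.304, Eskel 9.263, Harke 6.616, Dorne 3.228.
Rounding up gives 2, 10, 9, 10, 7, 4 = 42 seats, so the divisor must be adjusted.
With modified divisor 10500: modified quotas Farrow 1.385, Brisco 8.331, Galen 7.619, Eskel 8.499, Harke 6.070, Dorne 2.961.
Rounding up: Farrow 2, Brisco 9, Galen 8, Eskel 9, Harke 7, Dorne 3 (total 38).
Brisco receives 9.

9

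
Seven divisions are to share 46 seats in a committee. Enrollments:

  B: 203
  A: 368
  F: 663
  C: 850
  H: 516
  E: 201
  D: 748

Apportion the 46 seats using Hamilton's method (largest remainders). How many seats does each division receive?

B 3; A 5; F 8; C 11; H 7; E 2; D 10

The standard divisor is 3549/46 ≈ 77.152.
Standard quotas: B 2.631, A 4.770, F 8.593, C 11.017, H 6.688, E 2.605, D 9.695.
Lower quotas: B 2, A 4, F 8, C 11, H 6, E 2, D 9 (sum 42, leaving 4 seats).
Remainders in descending order: A 0.770, D 0.695, H 0.688, B 0.631, E 0.605, F 0.593, C 0.017.
The surplus seats go to A, D, H, B.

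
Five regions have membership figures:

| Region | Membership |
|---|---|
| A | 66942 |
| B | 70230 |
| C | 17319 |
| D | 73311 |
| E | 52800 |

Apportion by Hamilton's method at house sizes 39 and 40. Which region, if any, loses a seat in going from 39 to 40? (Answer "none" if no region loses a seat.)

At 39 seats: A 9, B 10, C 3, D 10, E 7.
At 40 seats: A 10, B 10, C 2, D 10, E 8.
C drops from 3 to 2.

C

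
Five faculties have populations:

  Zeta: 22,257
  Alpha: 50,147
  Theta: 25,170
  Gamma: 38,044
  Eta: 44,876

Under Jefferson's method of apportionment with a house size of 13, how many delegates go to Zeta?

1

Standard divisor 180494/13 ≈ 13884.154; standard quotas: Zeta 1.603, Alpha 3.612, Theta 1.813, Gamma 2.740, Eta 3.232.
Rounding down gives 1, 3, 1, 2, 3 = 10 seats, so the divisor must be adjusted.
With modified divisor 11900: modified quotas Zeta 1.870, Alpha 4.214, Theta 2.115, Gamma 3.197, Eta 3.771.
Rounding down: Zeta 1, Alpha 4, Theta 2, Gamma 3, Eta 3 (total 13).
Zeta receives 1.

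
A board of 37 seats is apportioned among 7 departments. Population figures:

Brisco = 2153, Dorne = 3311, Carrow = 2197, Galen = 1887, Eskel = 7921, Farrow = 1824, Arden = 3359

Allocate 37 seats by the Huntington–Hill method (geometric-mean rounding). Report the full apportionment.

Brisco=4, Dorne=5, Carrow=4, Galen=3, Eskel=13, Farrow=3, Arden=5

With divisor 617: modified quotas Brisco 3.489, Dorne 5.366, Carrow 3.561, Galen 3.058, Eskel 12.838, Farrow 2.956, Arden 5.444.
Geometric-mean thresholds: Brisco √(3·4)=3.464, Dorne √(5·6)=5.477, Carrow √(3·4)=3.464, Galen √(3·4)=3.464, Eskel √(12·13)=12.490, Farrow √(2·3)=2.449, Arden √(5·6)=5.477.
Each quota rounded against its threshold gives Brisco 4, Dorne 5, Carrow 4, Galen 3, Eskel 13, Farrow 3, Arden 5 (total 37).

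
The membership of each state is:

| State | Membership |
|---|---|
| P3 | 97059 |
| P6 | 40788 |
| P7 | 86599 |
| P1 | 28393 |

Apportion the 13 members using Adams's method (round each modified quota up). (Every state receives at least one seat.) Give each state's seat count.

Standard divisor 252839/13 ≈ 19449.154; standard quotas: P3 4.990, P6 2.097, P7 4.453, P1 1.460.
Rounding up gives 5, 3, 5, 2 = 15 seats, so the divisor must be adjusted.
With modified divisor 23000: modified quotas P3 4.220, P6 1.773, P7 3.765, P1 1.234.
Rounding up: P3 5, P6 2, P7 4, P1 2 (total 13).

P3=5, P6=2, P7=4, P1=2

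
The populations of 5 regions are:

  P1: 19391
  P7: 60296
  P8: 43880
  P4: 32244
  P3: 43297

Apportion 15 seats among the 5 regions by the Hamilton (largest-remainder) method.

P1: 2, P7: 5, P8: 3, P4: 2, P3: 3

The standard divisor is 199108/15 ≈ 13273.867.
Standard quotas: P1 1.4608, P7 4.5425, P8 3.3057, P4 2.4291, P3 3.2618.
Lower quotas: P1 1, P7 4, P8 3, P4 2, P3 3 (sum 13, leaving 2 seats).
Remainders in descending order: P7 0.5425, P1 0.4608, P4 0.4291, P8 0.3057, P3 0.2618.
Largest remainders: P7, P1 receive the extra seats.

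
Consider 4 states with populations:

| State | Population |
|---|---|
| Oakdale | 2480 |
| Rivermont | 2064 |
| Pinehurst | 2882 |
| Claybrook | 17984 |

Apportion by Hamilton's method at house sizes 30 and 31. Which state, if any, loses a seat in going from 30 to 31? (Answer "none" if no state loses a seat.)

none

At 30 seats: Oakdale 3, Rivermont 3, Pinehurst 3, Claybrook 21.
At 31 seats: Oakdale 3, Rivermont 3, Pinehurst 3, Claybrook 22.
No state's allocation decreased.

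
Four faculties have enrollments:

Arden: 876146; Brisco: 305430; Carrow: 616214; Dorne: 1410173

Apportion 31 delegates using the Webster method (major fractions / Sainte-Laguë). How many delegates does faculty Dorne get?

14

Standard divisor 3207963/31 ≈ 103482.677; standard quotas: Arden 8.467, Brisco 2.952, Carrow 5.955, Dorne 13.627.
Rounding to the nearest integer gives Arden 8, Brisco 3, Carrow 6, Dorne 14 — total 31, matching the house size, so no adjustment is needed.
Dorne receives 14.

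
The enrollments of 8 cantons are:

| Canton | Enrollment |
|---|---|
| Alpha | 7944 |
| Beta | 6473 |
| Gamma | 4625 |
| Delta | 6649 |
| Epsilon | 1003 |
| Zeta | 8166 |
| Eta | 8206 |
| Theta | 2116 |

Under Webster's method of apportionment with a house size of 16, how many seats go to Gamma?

2

Standard divisor 45182/16 ≈ 2823.875; standard quotas: Alpha 2.813, Beta 2.292, Gamma 1.638, Delta 2.355, Epsilon 0.355, Zeta 2.892, Eta 2.906, Theta 0.749.
Rounding to the nearest integer gives Alpha 3, Beta 2, Gamma 2, Delta 2, Epsilon 0, Zeta 3, Eta 3, Theta 1 — total 16, matching the house size, so no adjustment is needed.
Gamma receives 2.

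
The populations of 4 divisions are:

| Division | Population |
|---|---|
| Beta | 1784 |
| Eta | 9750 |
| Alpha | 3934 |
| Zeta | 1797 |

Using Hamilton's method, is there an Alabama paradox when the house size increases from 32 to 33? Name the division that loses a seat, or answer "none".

At 32 seats: Beta 3, Eta 18, Alpha 7, Zeta 4.
At 33 seats: Beta 3, Eta 19, Alpha 8, Zeta 3.
Zeta drops from 4 to 3.

Zeta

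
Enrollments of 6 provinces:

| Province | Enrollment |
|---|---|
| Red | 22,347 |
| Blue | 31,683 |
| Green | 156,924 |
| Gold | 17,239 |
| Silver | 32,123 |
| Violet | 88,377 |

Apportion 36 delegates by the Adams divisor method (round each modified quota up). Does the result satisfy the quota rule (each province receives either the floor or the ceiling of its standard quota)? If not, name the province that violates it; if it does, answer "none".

Green

Standard quotas: Red 2.307, Blue 3.271, Green 16.201, Gold 1.780, Silver 3.316, Violet 9.124.
Adams allocation: Red 3, Blue 3, Green 15, Gold 2, Silver 4, Violet 9.
Green has quota 16.201 (lower 16, upper 17) but receives 15 — outside the quota interval.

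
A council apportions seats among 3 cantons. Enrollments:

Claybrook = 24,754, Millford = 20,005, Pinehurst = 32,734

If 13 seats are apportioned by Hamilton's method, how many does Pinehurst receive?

Standard divisor: 77493 ÷ 13 = 5961.
Standard quotas: Claybrook 4.1527, Millford 3.3560, Pinehurst 5.4914.
Lower quotas: Claybrook 4, Millford 3, Pinehurst 5 (sum 12, leaving 1 seat).
Remainders in descending order: Pinehurst 0.4914, Millford 0.3560, Claybrook 0.1527.
The surplus seat goes to Pinehurst.
Pinehurst receives 6.

6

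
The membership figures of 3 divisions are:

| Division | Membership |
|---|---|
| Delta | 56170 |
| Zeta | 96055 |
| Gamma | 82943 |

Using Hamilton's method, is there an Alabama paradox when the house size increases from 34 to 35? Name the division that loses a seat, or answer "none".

At 34 seats: Delta 8, Zeta 14, Gamma 12.
At 35 seats: Delta 9, Zeta 14, Gamma 12.
No division's allocation decreased.

none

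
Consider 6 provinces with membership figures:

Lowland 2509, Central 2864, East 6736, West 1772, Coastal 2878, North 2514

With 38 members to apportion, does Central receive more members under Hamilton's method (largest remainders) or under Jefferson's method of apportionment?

Hamilton: Lowland 5, Central 6, East 13, West 3, Coastal 6, North 5.
Jefferson: Lowland 5, Central 5, East 14, West 3, Coastal 6, North 5.
Central gets 6 under Hamilton and 5 under Jefferson.

Hamilton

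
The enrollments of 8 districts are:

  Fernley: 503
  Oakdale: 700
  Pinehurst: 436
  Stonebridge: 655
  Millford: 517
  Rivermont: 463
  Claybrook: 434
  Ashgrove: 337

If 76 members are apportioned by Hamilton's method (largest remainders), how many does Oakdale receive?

Standard divisor: 4045 ÷ 76 ≈ 53.224.
Standard quotas: Fernley 9.451, Oakdale 13.152, Pinehurst 8.192, Stonebridge 12.307, Millford 9.714, Rivermont 8.699, Claybrook 8.154, Ashgrove 6.332.
Lower quotas: Fernley 9, Oakdale 13, Pinehurst 8, Stonebridge 12, Millford 9, Rivermont 8, Claybrook 8, Ashgrove 6 (sum 73, leaving 3 seats).
Remainders in descending order: Millford 0.714, Rivermont 0.699, Fernley 0.451, Ashgrove 0.332, Stonebridge 0.307, Pinehurst 0.192, Claybrook 0.154, Oakdale 0.152.
Largest remainders: Millford, Rivermont, Fernley receive the extra seats.
Oakdale receives 13.

13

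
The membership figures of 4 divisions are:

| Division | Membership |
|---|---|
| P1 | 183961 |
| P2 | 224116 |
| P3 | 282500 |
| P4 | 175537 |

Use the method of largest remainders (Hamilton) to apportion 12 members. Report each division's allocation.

Standard divisor: 866114 ÷ 12 ≈ 72176.167.
Standard quotas: P1 2.5488, P2 3.1051, P3 3.9140, P4 2.4321.
Lower quotas: P1 2, P2 3, P3 3, P4 2 (sum 10, leaving 2 seats).
Remainders in descending order: P3 0.9140, P1 0.5488, P4 0.4321, P2 0.1051.
Largest remainders: P3, P1 receive the extra seats.

P1: 3; P2: 3; P3: 4; P4: 2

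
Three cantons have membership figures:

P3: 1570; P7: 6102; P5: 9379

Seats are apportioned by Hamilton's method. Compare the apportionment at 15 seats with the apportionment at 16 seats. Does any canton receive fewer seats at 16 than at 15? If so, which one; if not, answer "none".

At 15 seats: P3 2, P7 5, P5 8.
At 16 seats: P3 1, P7 6, P5 9.
P3 drops from 2 to 1.

P3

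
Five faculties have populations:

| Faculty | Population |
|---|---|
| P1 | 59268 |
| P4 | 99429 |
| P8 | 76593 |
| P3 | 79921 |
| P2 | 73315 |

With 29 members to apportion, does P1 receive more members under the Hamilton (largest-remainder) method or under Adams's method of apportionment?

Adams

Hamilton: P1 4, P4 7, P8 6, P3 6, P2 6.
Adams: P1 5, P4 7, P8 6, P3 6, P2 5.
P1 gets 4 under Hamilton and 5 under Adams.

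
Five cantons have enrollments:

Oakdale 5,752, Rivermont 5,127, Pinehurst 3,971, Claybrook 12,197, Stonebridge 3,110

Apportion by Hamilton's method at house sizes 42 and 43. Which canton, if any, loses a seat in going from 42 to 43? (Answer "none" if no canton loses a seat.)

none

At 42 seats: Oakdale 8, Rivermont 7, Pinehurst 6, Claybrook 17, Stonebridge 4.
At 43 seats: Oakdale 8, Rivermont 7, Pinehurst 6, Claybrook 17, Stonebridge 5.
No canton's allocation decreased.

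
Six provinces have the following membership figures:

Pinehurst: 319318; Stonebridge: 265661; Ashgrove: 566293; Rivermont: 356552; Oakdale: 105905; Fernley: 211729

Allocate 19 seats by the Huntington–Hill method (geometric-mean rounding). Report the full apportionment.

With divisor 97553: modified quotas Pinehurst 3.273, Stonebridge 2.723, Ashgrove 5.805, Rivermont 3.655, Oakdale 1.086, Fernley 2.170.
Geometric-mean thresholds: Pinehurst √(3·4)=3.464, Stonebridge √(2·3)=2.449, Ashgrove √(5·6)=5.477, Rivermont √(3·4)=3.464, Oakdale √(1·2)=1.414, Fernley √(2·3)=2.449.
Each quota rounded against its threshold gives Pinehurst 3, Stonebridge 3, Ashgrove 6, Rivermont 4, Oakdale 1, Fernley 2 (total 19).

Pinehurst 3, Stonebridge 3, Ashgrove 6, Rivermont 4, Oakdale 1, Fernley 2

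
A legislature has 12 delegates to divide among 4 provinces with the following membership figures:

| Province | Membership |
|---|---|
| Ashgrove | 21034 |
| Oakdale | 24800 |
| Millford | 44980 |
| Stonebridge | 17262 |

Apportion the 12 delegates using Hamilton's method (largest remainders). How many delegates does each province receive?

Ashgrove=2, Oakdale=3, Millford=5, Stonebridge=2

The standard divisor is 108076/12 ≈ 9006.333.
Standard quotas: Ashgrove 2.3355, Oakdale 2.7536, Millford 4.9943, Stonebridge 1.9167.
Lower quotas: Ashgrove 2, Oakdale 2, Millford 4, Stonebridge 1 (sum 9, leaving 3 seats).
Remainders in descending order: Millford 0.9943, Stonebridge 0.9167, Oakdale 0.7536, Ashgrove 0.3355.
The surplus seats go to Millford, Stonebridge, Oakdale.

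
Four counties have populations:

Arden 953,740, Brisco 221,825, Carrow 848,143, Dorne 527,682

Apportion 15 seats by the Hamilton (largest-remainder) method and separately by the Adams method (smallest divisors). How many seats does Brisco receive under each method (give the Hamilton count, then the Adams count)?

1 and 2

Hamilton: Arden 6, Brisco 1, Carrow 5, Dorne 3.
Adams: Arden 5, Brisco 2, Carrow 5, Dorne 3.
Brisco gets 1 under Hamilton and 2 under Adams.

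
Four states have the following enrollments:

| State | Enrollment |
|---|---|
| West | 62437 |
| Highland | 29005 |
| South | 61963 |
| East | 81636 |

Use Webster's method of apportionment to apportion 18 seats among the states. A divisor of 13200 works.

West: 5; Highland: 2; South: 5; East: 6

With modified divisor 13200: modified quotas West 4.730, Highland 2.197, South 4.694, East 6.185.
Rounding to the nearest integer: West 5, Highland 2, South 5, East 6 (total 18).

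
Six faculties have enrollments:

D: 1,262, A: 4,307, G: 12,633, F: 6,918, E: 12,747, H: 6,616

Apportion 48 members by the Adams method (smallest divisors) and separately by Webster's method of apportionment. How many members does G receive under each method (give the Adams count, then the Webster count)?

13 and 14

Adams: D 2, A 5, G 13, F 8, E 13, H 7.
Webster: D 1, A 5, G 14, F 7, E 14, H 7.
G gets 13 under Adams and 14 under Webster.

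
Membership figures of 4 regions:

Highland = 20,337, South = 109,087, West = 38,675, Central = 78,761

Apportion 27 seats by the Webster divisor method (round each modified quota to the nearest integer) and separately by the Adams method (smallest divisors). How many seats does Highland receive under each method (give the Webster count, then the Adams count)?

Webster: Highland 2, South 12, West 4, Central 9.
Adams: Highland 3, South 12, West 4, Central 8.
Highland gets 2 under Webster and 3 under Adams.

2 and 3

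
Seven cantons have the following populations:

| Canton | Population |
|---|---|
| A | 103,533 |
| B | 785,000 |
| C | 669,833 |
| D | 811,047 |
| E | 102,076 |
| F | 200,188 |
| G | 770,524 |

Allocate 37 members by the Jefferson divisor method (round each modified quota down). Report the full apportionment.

Standard divisor 3442201/37 ≈ 93032.459; standard quotas: A 1.113, B 8.438, C 7.200, D 8.718, E 1.097, F 2.152, G 8.282.
Rounding down gives 1, 8, 7, 8, 1, 2, 8 = 35 seats, so the divisor must be adjusted.
With modified divisor 86400: modified quotas A 1.198, B 9.086, C 7.753, D 9.387, E 1.181, F 2.317, G 8.918.
Rounding down: A 1, B 9, C 7, D 9, E 1, F 2, G 8 (total 37).

A: 1; B: 9; C: 7; D: 9; E: 1; F: 2; G: 8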